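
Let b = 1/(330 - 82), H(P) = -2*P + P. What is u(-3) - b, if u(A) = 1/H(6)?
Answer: -127/744 ≈ -0.17070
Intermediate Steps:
H(P) = -P
b = 1/248 ≈ 0.0040323
u(A) = -⅙ (u(A) = 1/(-1*6) = 1/(-6) = -⅙)
u(-3) - b = -⅙ - 1*1/248 = -⅙ - 1/248 = -127/744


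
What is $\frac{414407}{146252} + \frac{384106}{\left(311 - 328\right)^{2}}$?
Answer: $\frac{56296034335}{42266828} \approx 1331.9$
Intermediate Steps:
$\frac{414407}{146252} + \frac{384106}{\left(311 - 328\right)^{2}} = 414407 \cdot \frac{1}{146252} + \frac{384106}{\left(-17\right)^{2}} = \frac{414407}{146252} + \frac{384106}{289} = \frac{56296034335}{42266828}$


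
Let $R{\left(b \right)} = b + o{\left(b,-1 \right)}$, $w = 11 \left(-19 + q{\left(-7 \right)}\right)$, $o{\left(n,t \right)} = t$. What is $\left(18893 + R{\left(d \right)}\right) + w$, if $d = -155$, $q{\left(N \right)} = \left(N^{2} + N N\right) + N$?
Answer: $19529$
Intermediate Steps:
$q{\left(N \right)} = N + 2 N^{2}$ ($q{\left(N \right)} = \left(N^{2} + N^{2}\right) + N = 2 N^{2} + N = N + 2 N^{2}$)
$w = 792$ ($w = 11 \left(-19 - 7 \left(1 + 2 \left(-7\right)\right)\right) = 11 \left(-19 - 7 \left(1 - 14\right)\right) = 11 \left(-19 - -91\right) = 11 \left(-19 + 91\right) = 11 \cdot 72 = 792$)
$R{\left(b \right)} = -1 + b$ ($R{\left(b \right)} = b - 1 = -1 + b$)
$\left(18893 + R{\left(d \right)}\right) + w = \left(18893 - 156\right) + 792 = 18737 + 792 = 19529$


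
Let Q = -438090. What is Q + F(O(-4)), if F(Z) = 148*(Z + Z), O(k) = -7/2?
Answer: -439126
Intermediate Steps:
O(k) = -7/2 (O(k) = -7*1/2 = -7/2)
F(Z) = 296*Z (F(Z) = 148*(2*Z) = 296*Z)
Q + F(O(-4)) = -438090 + 296*(-7/2) = -438090 - 1036 = -439126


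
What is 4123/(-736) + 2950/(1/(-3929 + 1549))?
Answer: -5167460123/736 ≈ -7.0210e+6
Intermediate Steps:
4123/(-736) + 2950/(1/(-3929 + 1549)) = 4123*(-1/736) + 2950/(1/(-2380)) = -4123/736 + 2950/(-1/2380) = -4123/736 + 2950*(-2380) = -4123/736 - 7021000 = -5167460123/736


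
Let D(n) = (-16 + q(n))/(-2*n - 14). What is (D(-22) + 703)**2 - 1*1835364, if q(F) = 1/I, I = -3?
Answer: -10869553559/8100 ≈ -1.3419e+6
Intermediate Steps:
q(F) = -1/3 (q(F) = 1/(-3) = -1/3)
D(n) = -49/(3*(-14 - 2*n)) (D(n) = (-16 - 1/3)/(-2*n - 14) = -49/(3*(-14 - 2*n)))
(D(-22) + 703)**2 - 1*1835364 = (49/(6*(7 - 22)) + 703)**2 - 1*1835364 = ((49/6)/(-15) + 703)**2 - 1835364 = ((49/6)*(-1/15) + 703)**2 - 1835364 = (-49/90 + 703)**2 - 1835364 = (63221/90)**2 - 1835364 = 3996894841/8100 - 1835364 = -10869553559/8100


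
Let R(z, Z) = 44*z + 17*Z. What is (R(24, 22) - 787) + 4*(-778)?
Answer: -2469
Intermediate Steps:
R(z, Z) = 17*Z + 44*z
(R(24, 22) - 787) + 4*(-778) = ((17*22 + 44*24) - 787) + 4*(-778) = ((374 + 1056) - 787) - 3112 = (1430 - 787) - 3112 = 643 - 3112 = -2469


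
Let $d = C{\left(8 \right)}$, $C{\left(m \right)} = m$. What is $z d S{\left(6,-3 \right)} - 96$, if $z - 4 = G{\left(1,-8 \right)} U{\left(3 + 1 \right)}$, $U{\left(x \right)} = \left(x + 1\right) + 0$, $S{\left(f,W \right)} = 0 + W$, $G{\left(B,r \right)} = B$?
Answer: $-312$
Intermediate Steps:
$S{\left(f,W \right)} = W$
$d = 8$
$U{\left(x \right)} = 1 + x$ ($U{\left(x \right)} = \left(1 + x\right) + 0 = 1 + x$)
$z = 9$ ($z = 4 + 1 \left(1 + \left(3 + 1\right)\right) = 4 + 1 \left(1 + 4\right) = 4 + 1 \cdot 5 = 4 + 5 = 9$)
$z d S{\left(6,-3 \right)} - 96 = 9 \cdot 8 \left(-3\right) - 96 = 9 \left(-24\right) - 96 = -216 - 96 = -312$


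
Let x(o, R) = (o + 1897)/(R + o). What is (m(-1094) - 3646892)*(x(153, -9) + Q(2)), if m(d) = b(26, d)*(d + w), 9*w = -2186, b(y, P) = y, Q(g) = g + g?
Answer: -10876517795/162 ≈ -6.7139e+7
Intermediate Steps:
Q(g) = 2*g
w = -2186/9 (w = (⅑)*(-2186) = -2186/9 ≈ -242.89)
x(o, R) = (1897 + o)/(R + o)
m(d) = -56836/9 + 26*d (m(d) = 26*(d - 2186/9) = 26*(-2186/9 + d) = -56836/9 + 26*d)
(m(-1094) - 3646892)*(x(153, -9) + Q(2)) = ((-56836/9 + 26*(-1094)) - 3646892)*((1897 + 153)/(-9 + 153) + 2*2) = ((-56836/9 - 28444) - 3646892)*(2050/144 + 4) = (-312832/9 - 3646892)*((1/144)*2050 + 4) = -33134860*(1025/72 + 4)/9 = -33134860/9*1313/72 = -10876517795/162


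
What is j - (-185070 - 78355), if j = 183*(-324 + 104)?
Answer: 223165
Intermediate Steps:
j = -40260 (j = 183*(-220) = -40260)
j - (-185070 - 78355) = -40260 - (-185070 - 78355) = -40260 - 1*(-263425) = -40260 + 263425 = 223165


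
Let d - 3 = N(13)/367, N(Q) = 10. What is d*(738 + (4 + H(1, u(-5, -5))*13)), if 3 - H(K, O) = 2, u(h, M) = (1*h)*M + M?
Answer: 838805/367 ≈ 2285.6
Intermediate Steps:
u(h, M) = M + M*h (u(h, M) = h*M + M = M*h + M = M + M*h)
H(K, O) = 1 (H(K, O) = 3 - 1*2 = 3 - 2 = 1)
d = 1111/367 (d = 3 + 10/367 = 1111/367 ≈ 3.0272)
d*(738 + (4 + H(1, u(-5, -5))*13)) = 1111*(738 + (4 + 1*13))/367 = 1111*(738 + (4 + 13))/367 = 1111*(738 + 17)/367 = (1111/367)*755 = 838805/367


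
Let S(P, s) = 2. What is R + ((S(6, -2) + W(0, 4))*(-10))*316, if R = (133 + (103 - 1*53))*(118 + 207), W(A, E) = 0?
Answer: 53155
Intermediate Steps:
R = 59475 (R = (133 + (103 - 53))*325 = (133 + 50)*325 = 183*325 = 59475)
R + ((S(6, -2) + W(0, 4))*(-10))*316 = 59475 + ((2 + 0)*(-10))*316 = 59475 + (2*(-10))*316 = 59475 - 20*316 = 59475 - 6320 = 53155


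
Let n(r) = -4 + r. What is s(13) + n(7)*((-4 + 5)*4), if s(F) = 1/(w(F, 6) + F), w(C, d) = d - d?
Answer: 157/13 ≈ 12.077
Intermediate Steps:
w(C, d) = 0
s(F) = 1/F (s(F) = 1/(0 + F) = 1/F)
s(13) + n(7)*((-4 + 5)*4) = 1/13 + (-4 + 7)*((-4 + 5)*4) = 1/13 + 3*(1*4) = 1/13 + 3*4 = 1/13 + 12 = 157/13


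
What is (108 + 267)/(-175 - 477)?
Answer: -375/652 ≈ -0.57515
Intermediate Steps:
(108 + 267)/(-175 - 477) = 375/(-652) = 375*(-1/652) = -375/652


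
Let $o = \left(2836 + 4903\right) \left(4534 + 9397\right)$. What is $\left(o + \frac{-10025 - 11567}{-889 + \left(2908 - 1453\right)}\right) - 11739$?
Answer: $\frac{30507465614}{283} \approx 1.078 \cdot 10^{8}$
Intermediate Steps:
$o = 107812009$ ($o = 7739 \cdot 13931 = 107812009$)
$\left(o + \frac{-10025 - 11567}{-889 + \left(2908 - 1453\right)}\right) - 11739 = \left(107812009 + \frac{-10025 - 11567}{-889 + \left(2908 - 1453\right)}\right) - 11739 = \left(107812009 - \frac{21592}{-889 + 1455}\right) - 11739 = \left(107812009 - \frac{21592}{566}\right) - 11739 = \left(107812009 - \frac{10796}{283}\right) - 11739 = \frac{30510787751}{283} - 11739 = \frac{30507465614}{283}$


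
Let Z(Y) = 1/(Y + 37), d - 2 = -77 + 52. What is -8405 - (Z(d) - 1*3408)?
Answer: -69959/14 ≈ -4997.1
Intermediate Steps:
d = -23 (d = 2 + (-77 + 52) = 2 - 25 = -23)
Z(Y) = 1/(37 + Y)
-8405 - (Z(d) - 1*3408) = -8405 - (1/(37 - 23) - 1*3408) = -8405 - (1/14 - 3408) = -8405 - 1*(-47711/14) = -8405 + 47711/14 = -69959/14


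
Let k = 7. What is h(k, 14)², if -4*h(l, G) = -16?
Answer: 16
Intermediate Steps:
h(l, G) = 4 (h(l, G) = -¼*(-16) = 4)
h(k, 14)² = 4² = 16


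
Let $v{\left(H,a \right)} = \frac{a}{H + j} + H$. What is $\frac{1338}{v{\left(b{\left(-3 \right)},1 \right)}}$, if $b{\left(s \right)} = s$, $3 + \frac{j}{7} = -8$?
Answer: $- \frac{107040}{241} \approx -444.15$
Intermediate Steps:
$j = -77$ ($j = -21 + 7 \left(-8\right) = -21 - 56 = -77$)
$v{\left(H,a \right)} = H + \frac{a}{-77 + H}$ ($v{\left(H,a \right)} = \frac{a}{H - 77} + H = \frac{a}{-77 + H} + H = H + \frac{a}{-77 + H}$)
$\frac{1338}{v{\left(b{\left(-3 \right)},1 \right)}} = \frac{1338}{\frac{1}{-77 - 3} \left(1 + \left(-3\right)^{2} - -231\right)} = \frac{1338}{\frac{1}{-80} \left(1 + 9 + 231\right)} = \frac{1338}{\left(- \frac{1}{80}\right) 241} = \frac{1338}{- \frac{241}{80}} = 1338 \left(- \frac{80}{241}\right) = - \frac{107040}{241}$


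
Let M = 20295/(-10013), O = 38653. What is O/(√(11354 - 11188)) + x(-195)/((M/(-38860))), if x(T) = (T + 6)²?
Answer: 308871691884/451 + 38653*√166/166 ≈ 6.8486e+8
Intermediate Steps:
M = -20295/10013 (M = 20295*(-1/10013) = -20295/10013 ≈ -2.0269)
x(T) = (6 + T)²
O/(√(11354 - 11188)) + x(-195)/((M/(-38860))) = 38653/(√(11354 - 11188)) + (6 - 195)²/((-20295/10013/(-38860))) = 38653/(√166) + (-189)²/((-20295/10013*(-1/38860))) = 38653*(√166/166) + 35721/(4059/77821036) = 38653*√166/166 + 35721*(77821036/4059) = 38653*√166/166 + 308871691884/451 = 308871691884/451 + 38653*√166/166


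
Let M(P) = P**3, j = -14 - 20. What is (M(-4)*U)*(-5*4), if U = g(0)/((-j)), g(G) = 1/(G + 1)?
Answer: 640/17 ≈ 37.647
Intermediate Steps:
g(G) = 1/(1 + G)
j = -34
U = 1/34 (U = 1/((1 + 0)*((-1*(-34)))) = 1/(1*34) = 1*(1/34) = 1/34 ≈ 0.029412)
(M(-4)*U)*(-5*4) = ((-4)**3*(1/34))*(-5*4) = -64*1/34*(-20) = -32/17*(-20) = 640/17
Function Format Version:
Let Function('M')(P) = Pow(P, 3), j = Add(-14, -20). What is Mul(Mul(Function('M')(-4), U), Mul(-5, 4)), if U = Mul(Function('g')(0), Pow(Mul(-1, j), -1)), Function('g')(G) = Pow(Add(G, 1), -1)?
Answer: Rational(640, 17) ≈ 37.647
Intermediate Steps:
Function('g')(G) = Pow(Add(1, G), -1)
j = -34
U = Rational(1, 34) (U = Mul(Pow(Add(1, 0), -1), Pow(Mul(-1, -34), -1)) = Mul(Pow(1, -1), Pow(34, -1)) = Mul(1, Rational(1, 34)) = Rational(1, 34) ≈ 0.029412)
Mul(Mul(Function('M')(-4), U), Mul(-5, 4)) = Mul(Mul(Pow(-4, 3), Rational(1, 34)), Mul(-5, 4)) = Mul(Mul(-64, Rational(1, 34)), -20) = Mul(Rational(-32, 17), -20) = Rational(640, 17)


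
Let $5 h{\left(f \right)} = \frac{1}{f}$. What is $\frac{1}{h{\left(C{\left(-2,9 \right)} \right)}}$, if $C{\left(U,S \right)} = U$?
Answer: $-10$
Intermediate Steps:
$h{\left(f \right)} = \frac{1}{5 f}$
$\frac{1}{h{\left(C{\left(-2,9 \right)} \right)}} = \frac{1}{\frac{1}{5} \frac{1}{-2}} = \frac{1}{\frac{1}{5} \left(- \frac{1}{2}\right)} = \frac{1}{- \frac{1}{10}} = -10$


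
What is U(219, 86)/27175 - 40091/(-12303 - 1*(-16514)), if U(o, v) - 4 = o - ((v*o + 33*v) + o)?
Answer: -1180716873/114433925 ≈ -10.318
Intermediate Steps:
U(o, v) = 4 - 33*v - o*v (U(o, v) = 4 + (o - ((v*o + 33*v) + o)) = 4 + (o - ((o*v + 33*v) + o)) = 4 + (o - ((33*v + o*v) + o)) = 4 + (o - (o + 33*v + o*v)) = 4 + (o + (-o - 33*v - o*v)) = 4 + (-33*v - o*v) = 4 - 33*v - o*v)
U(219, 86)/27175 - 40091/(-12303 - 1*(-16514)) = (4 - 33*86 - 1*219*86)/27175 - 40091/(-12303 - 1*(-16514)) = (4 - 2838 - 18834)*(1/27175) - 40091/(-12303 + 16514) = -21668*1/27175 - 40091/4211 = -21668/27175 - 40091*1/4211 = -21668/27175 - 40091/4211 = -1180716873/114433925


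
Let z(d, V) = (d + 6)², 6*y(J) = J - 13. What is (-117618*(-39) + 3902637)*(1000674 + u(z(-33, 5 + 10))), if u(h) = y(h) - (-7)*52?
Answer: 8499564457936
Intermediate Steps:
y(J) = -13/6 + J/6 (y(J) = (J - 13)/6 = (-13 + J)/6 = -13/6 + J/6)
z(d, V) = (6 + d)²
u(h) = 2171/6 + h/6 (u(h) = (-13/6 + h/6) - (-7)*52 = (-13/6 + h/6) - 1*(-364) = (-13/6 + h/6) + 364 = 2171/6 + h/6)
(-117618*(-39) + 3902637)*(1000674 + u(z(-33, 5 + 10))) = (-117618*(-39) + 3902637)*(1000674 + (2171/6 + (6 - 33)²/6)) = (4587102 + 3902637)*(1000674 + (2171/6 + (⅙)*(-27)²)) = 8489739*(1000674 + (2171/6 + (⅙)*729)) = 8489739*(1000674 + (2171/6 + 243/2)) = 8489739*(1000674 + 1450/3) = 8489739*(3003472/3) = 8499564457936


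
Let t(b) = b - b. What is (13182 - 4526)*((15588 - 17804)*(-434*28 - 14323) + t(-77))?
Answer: 507835401600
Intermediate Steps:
t(b) = 0
(13182 - 4526)*((15588 - 17804)*(-434*28 - 14323) + t(-77)) = (13182 - 4526)*((15588 - 17804)*(-434*28 - 14323) + 0) = 8656*(-2216*(-12152 - 14323) + 0) = 8656*(-2216*(-26475) + 0) = 8656*(58668600 + 0) = 8656*58668600 = 507835401600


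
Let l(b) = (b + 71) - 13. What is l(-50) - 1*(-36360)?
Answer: 36368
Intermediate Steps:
l(b) = 58 + b (l(b) = (71 + b) - 13 = 58 + b)
l(-50) - 1*(-36360) = (58 - 50) - 1*(-36360) = 8 + 36360 = 36368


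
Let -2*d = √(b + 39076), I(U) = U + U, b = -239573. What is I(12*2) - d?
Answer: 48 + 11*I*√1657/2 ≈ 48.0 + 223.88*I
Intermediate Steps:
I(U) = 2*U
d = -11*I*√1657/2 (d = -√(-239573 + 39076)/2 = -11*I*√1657/2 ≈ -223.88*I)
I(12*2) - d = 2*(12*2) - (-11)*I*√1657/2 = 2*24 + 11*I*√1657/2 = 48 + 11*I*√1657/2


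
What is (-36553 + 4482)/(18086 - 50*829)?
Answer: 32071/23364 ≈ 1.3727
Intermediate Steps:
(-36553 + 4482)/(18086 - 50*829) = -32071/(18086 - 41450) = -32071/(-23364) = -32071*(-1/23364) = 32071/23364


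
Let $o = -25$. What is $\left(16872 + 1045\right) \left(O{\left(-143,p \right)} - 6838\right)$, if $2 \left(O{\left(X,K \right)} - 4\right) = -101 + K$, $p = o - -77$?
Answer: $- \frac{245767489}{2} \approx -1.2288 \cdot 10^{8}$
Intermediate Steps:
$p = 52$ ($p = -25 - -77 = -25 + 77 = 52$)
$O{\left(X,K \right)} = - \frac{93}{2} + \frac{K}{2}$ ($O{\left(X,K \right)} = 4 + \frac{-101 + K}{2} = 4 + \left(- \frac{101}{2} + \frac{K}{2}\right) = - \frac{93}{2} + \frac{K}{2}$)
$\left(16872 + 1045\right) \left(O{\left(-143,p \right)} - 6838\right) = \left(16872 + 1045\right) \left(\left(- \frac{93}{2} + \frac{1}{2} \cdot 52\right) - 6838\right) = 17917 \left(\left(- \frac{93}{2} + 26\right) - 6838\right) = 17917 \left(- \frac{41}{2} - 6838\right) = 17917 \left(- \frac{13717}{2}\right) = - \frac{245767489}{2}$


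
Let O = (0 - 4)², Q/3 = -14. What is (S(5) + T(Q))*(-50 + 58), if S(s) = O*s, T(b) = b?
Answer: 304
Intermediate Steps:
Q = -42 (Q = 3*(-14) = -42)
O = 16 (O = (-4)² = 16)
S(s) = 16*s
(S(5) + T(Q))*(-50 + 58) = (16*5 - 42)*(-50 + 58) = (80 - 42)*8 = 38*8 = 304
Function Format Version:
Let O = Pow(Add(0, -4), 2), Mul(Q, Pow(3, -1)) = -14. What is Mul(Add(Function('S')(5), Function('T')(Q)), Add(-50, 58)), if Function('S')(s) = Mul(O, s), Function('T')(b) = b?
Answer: 304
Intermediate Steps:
Q = -42 (Q = Mul(3, -14) = -42)
O = 16 (O = Pow(-4, 2) = 16)
Function('S')(s) = Mul(16, s)
Mul(Add(Function('S')(5), Function('T')(Q)), Add(-50, 58)) = Mul(Add(Mul(16, 5), -42), Add(-50, 58)) = Mul(Add(80, -42), 8) = Mul(38, 8) = 304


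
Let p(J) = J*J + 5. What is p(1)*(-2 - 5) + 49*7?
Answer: 301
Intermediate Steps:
p(J) = 5 + J² (p(J) = J² + 5 = 5 + J²)
p(1)*(-2 - 5) + 49*7 = (5 + 1²)*(-2 - 5) + 49*7 = (5 + 1)*(-7) + 343 = 6*(-7) + 343 = -42 + 343 = 301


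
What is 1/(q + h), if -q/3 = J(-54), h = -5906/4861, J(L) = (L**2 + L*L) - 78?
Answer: -4861/83916488 ≈ -5.7927e-5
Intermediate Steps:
J(L) = -78 + 2*L**2 (J(L) = (L**2 + L**2) - 78 = 2*L**2 - 78 = -78 + 2*L**2)
h = -5906/4861 (h = -5906*1/4861 = -5906/4861 ≈ -1.2150)
q = -17262 (q = -3*(-78 + 2*(-54)**2) = -3*(-78 + 2*2916) = -3*(-78 + 5832) = -3*5754 = -17262)
1/(q + h) = 1/(-17262 - 5906/4861) = 1/(-83916488/4861) = -4861/83916488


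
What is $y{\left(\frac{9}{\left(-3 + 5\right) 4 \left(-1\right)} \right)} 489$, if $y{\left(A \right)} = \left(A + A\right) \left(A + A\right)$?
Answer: $\frac{39609}{16} \approx 2475.6$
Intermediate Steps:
$y{\left(A \right)} = 4 A^{2}$ ($y{\left(A \right)} = 2 A 2 A = 4 A^{2}$)
$y{\left(\frac{9}{\left(-3 + 5\right) 4 \left(-1\right)} \right)} 489 = 4 \left(\frac{9}{\left(-3 + 5\right) 4 \left(-1\right)}\right)^{2} \cdot 489 = 4 \left(\frac{9}{2 \left(-4\right)}\right)^{2} \cdot 489 = 4 \left(\frac{9}{-8}\right)^{2} \cdot 489 = 4 \left(9 \left(- \frac{1}{8}\right)\right)^{2} \cdot 489 = 4 \left(- \frac{9}{8}\right)^{2} \cdot 489 = 4 \cdot \frac{81}{64} \cdot 489 = \frac{81}{16} \cdot 489 = \frac{39609}{16}$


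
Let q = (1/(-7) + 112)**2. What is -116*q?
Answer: -71118324/49 ≈ -1.4514e+6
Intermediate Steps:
q = 613089/49 (q = (-1/7 + 112)**2 = (783/7)**2 = 613089/49 ≈ 12512.)
-116*q = -116*613089/49 = -71118324/49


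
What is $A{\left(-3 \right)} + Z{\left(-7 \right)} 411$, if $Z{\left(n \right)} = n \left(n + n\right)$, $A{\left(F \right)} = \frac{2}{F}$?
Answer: $\frac{120832}{3} \approx 40277.0$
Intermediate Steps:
$Z{\left(n \right)} = 2 n^{2}$ ($Z{\left(n \right)} = n 2 n = 2 n^{2}$)
$A{\left(-3 \right)} + Z{\left(-7 \right)} 411 = \frac{2}{-3} + 2 \left(-7\right)^{2} \cdot 411 = 2 \left(- \frac{1}{3}\right) + 2 \cdot 49 \cdot 411 = - \frac{2}{3} + 98 \cdot 411 = - \frac{2}{3} + 40278 = \frac{120832}{3}$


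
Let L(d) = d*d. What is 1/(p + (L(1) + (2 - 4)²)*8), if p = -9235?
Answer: -1/9195 ≈ -0.00010875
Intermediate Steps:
L(d) = d²
1/(p + (L(1) + (2 - 4)²)*8) = 1/(-9235 + (1² + (2 - 4)²)*8) = 1/(-9235 + (1 + (-2)²)*8) = 1/(-9235 + (1 + 4)*8) = 1/(-9235 + 5*8) = 1/(-9235 + 40) = 1/(-9195) = -1/9195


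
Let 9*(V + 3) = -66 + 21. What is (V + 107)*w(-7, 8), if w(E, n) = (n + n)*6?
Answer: 9504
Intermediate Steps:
w(E, n) = 12*n (w(E, n) = (2*n)*6 = 12*n)
V = -8 (V = -3 + (-66 + 21)/9 = -3 + (1/9)*(-45) = -3 - 5 = -8)
(V + 107)*w(-7, 8) = (-8 + 107)*(12*8) = 99*96 = 9504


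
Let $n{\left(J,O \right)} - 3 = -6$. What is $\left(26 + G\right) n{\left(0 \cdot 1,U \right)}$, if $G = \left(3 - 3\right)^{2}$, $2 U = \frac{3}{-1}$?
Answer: $-78$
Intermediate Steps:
$U = - \frac{3}{2}$ ($U = \frac{3 \frac{1}{-1}}{2} = \frac{3 \left(-1\right)}{2} = \frac{1}{2} \left(-3\right) = - \frac{3}{2} \approx -1.5$)
$G = 0$ ($G = 0^{2} = 0$)
$n{\left(J,O \right)} = -3$ ($n{\left(J,O \right)} = 3 - 6 = -3$)
$\left(26 + G\right) n{\left(0 \cdot 1,U \right)} = \left(26 + 0\right) \left(-3\right) = 26 \left(-3\right) = -78$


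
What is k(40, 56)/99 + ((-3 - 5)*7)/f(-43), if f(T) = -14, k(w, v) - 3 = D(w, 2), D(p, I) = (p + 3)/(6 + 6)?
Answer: 4831/1188 ≈ 4.0665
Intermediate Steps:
D(p, I) = 1/4 + p/12 (D(p, I) = (3 + p)/12 = (3 + p)*(1/12) = 1/4 + p/12)
k(w, v) = 13/4 + w/12 (k(w, v) = 3 + (1/4 + w/12) = 13/4 + w/12)
k(40, 56)/99 + ((-3 - 5)*7)/f(-43) = (13/4 + (1/12)*40)/99 + ((-3 - 5)*7)/(-14) = (13/4 + 10/3)*(1/99) - 8*7*(-1/14) = (79/12)*(1/99) - 56*(-1/14) = 79/1188 + 4 = 4831/1188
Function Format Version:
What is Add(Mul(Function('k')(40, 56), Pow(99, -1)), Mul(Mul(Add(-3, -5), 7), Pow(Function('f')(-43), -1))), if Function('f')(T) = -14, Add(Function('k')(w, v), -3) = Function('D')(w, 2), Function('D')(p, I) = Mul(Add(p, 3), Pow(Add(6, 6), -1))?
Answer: Rational(4831, 1188) ≈ 4.0665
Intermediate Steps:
Function('D')(p, I) = Add(Rational(1, 4), Mul(Rational(1, 12), p)) (Function('D')(p, I) = Mul(Add(3, p), Pow(12, -1)) = Mul(Add(3, p), Rational(1, 12)) = Add(Rational(1, 4), Mul(Rational(1, 12), p)))
Function('k')(w, v) = Add(Rational(13, 4), Mul(Rational(1, 12), w)) (Function('k')(w, v) = Add(3, Add(Rational(1, 4), Mul(Rational(1, 12), w))) = Add(Rational(13, 4), Mul(Rational(1, 12), w)))
Add(Mul(Function('k')(40, 56), Pow(99, -1)), Mul(Mul(Add(-3, -5), 7), Pow(Function('f')(-43), -1))) = Add(Mul(Add(Rational(13, 4), Mul(Rational(1, 12), 40)), Pow(99, -1)), Mul(Mul(Add(-3, -5), 7), Pow(-14, -1))) = Add(Mul(Add(Rational(13, 4), Rational(10, 3)), Rational(1, 99)), Mul(Mul(-8, 7), Rational(-1, 14))) = Add(Mul(Rational(79, 12), Rational(1, 99)), Mul(-56, Rational(-1, 14))) = Add(Rational(79, 1188), 4) = Rational(4831, 1188)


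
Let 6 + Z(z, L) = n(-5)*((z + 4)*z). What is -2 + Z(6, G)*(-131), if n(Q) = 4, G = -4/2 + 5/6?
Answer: -30656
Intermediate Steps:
G = -7/6 (G = -4*½ + 5*(⅙) = -2 + ⅚ = -7/6 ≈ -1.1667)
Z(z, L) = -6 + 4*z*(4 + z) (Z(z, L) = -6 + 4*((z + 4)*z) = -6 + 4*((4 + z)*z) = -6 + 4*(z*(4 + z)) = -6 + 4*z*(4 + z))
-2 + Z(6, G)*(-131) = -2 + (-6 + 4*6² + 16*6)*(-131) = -2 + (-6 + 4*36 + 96)*(-131) = -2 + (-6 + 144 + 96)*(-131) = -2 + 234*(-131) = -2 - 30654 = -30656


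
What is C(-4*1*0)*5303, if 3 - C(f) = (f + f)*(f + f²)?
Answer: 15909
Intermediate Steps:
C(f) = 3 - 2*f*(f + f²) (C(f) = 3 - (f + f)*(f + f²) = 3 - 2*f*(f + f²))
C(-4*1*0)*5303 = (3 - 2*(-4*1*0)² - 2*(-4*1*0)³)*5303 = (3 - 2*(-4*0)² - 2*(-4*0)³)*5303 = (3 - 2*0² - 2*0³)*5303 = (3 - 2*0 - 2*0)*5303 = (3 + 0 + 0)*5303 = 3*5303 = 15909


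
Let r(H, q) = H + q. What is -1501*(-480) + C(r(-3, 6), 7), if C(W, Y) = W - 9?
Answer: 720474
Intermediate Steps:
C(W, Y) = -9 + W
-1501*(-480) + C(r(-3, 6), 7) = -1501*(-480) + (-9 + (-3 + 6)) = 720480 + (-9 + 3) = 720480 - 6 = 720474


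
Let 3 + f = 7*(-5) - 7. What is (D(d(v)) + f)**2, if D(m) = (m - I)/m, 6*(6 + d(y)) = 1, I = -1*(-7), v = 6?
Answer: 45796/25 ≈ 1831.8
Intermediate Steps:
I = 7
d(y) = -35/6 (d(y) = -6 + (1/6)*1 = -6 + 1/6 = -35/6)
f = -45 (f = -3 + (7*(-5) - 7) = -3 + (-35 - 7) = -3 - 42 = -45)
D(m) = (-7 + m)/m (D(m) = (m - 1*7)/m = (m - 7)/m = (-7 + m)/m)
(D(d(v)) + f)**2 = ((-7 - 35/6)/(-35/6) - 45)**2 = (-6/35*(-77/6) - 45)**2 = (11/5 - 45)**2 = (-214/5)**2 = 45796/25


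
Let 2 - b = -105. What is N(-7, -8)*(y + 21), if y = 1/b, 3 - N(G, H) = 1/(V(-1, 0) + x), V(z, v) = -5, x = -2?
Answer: 49456/749 ≈ 66.029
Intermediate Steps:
N(G, H) = 22/7 (N(G, H) = 3 - 1/(-5 - 2) = 3 - 1/(-7) = 3 - 1*(-1/7) = 3 + 1/7 = 22/7)
b = 107 (b = 2 - 1*(-105) = 2 + 105 = 107)
y = 1/107 ≈ 0.0093458
N(-7, -8)*(y + 21) = 22*(1/107 + 21)/7 = (22/7)*(2248/107) = 49456/749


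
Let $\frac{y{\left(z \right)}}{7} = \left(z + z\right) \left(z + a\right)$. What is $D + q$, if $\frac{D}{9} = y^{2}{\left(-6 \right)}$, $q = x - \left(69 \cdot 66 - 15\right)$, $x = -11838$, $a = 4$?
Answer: $237639$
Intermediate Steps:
$y{\left(z \right)} = 14 z \left(4 + z\right)$ ($y{\left(z \right)} = 7 \left(z + z\right) \left(z + 4\right) = 7 \cdot 2 z \left(4 + z\right) = 14 z \left(4 + z\right)$)
$q = -16377$ ($q = -11838 - \left(69 \cdot 66 - 15\right) = -11838 - \left(4554 - 15\right) = -11838 - 4539 = -16377$)
$D = 254016$ ($D = 9 \left(14 \left(-6\right) \left(4 - 6\right)\right)^{2} = 9 \left(14 \left(-6\right) \left(-2\right)\right)^{2} = 9 \cdot 168^{2} = 9 \cdot 28224 = 254016$)
$D + q = 254016 - 16377 = 237639$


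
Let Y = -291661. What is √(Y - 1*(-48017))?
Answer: 2*I*√60911 ≈ 493.6*I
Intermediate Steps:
√(Y - 1*(-48017)) = √(-291661 - 1*(-48017)) = √(-291661 + 48017) = √(-243644) = 2*I*√60911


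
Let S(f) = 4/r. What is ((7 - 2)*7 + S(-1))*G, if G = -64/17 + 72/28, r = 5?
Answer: -25418/595 ≈ -42.719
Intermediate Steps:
S(f) = ⅘ (S(f) = 4/5 = 4*(⅕) = ⅘)
G = -142/119 (G = -64*1/17 + 72*(1/28) = -64/17 + 18/7 = -142/119 ≈ -1.1933)
((7 - 2)*7 + S(-1))*G = ((7 - 2)*7 + ⅘)*(-142/119) = (5*7 + ⅘)*(-142/119) = (35 + ⅘)*(-142/119) = (179/5)*(-142/119) = -25418/595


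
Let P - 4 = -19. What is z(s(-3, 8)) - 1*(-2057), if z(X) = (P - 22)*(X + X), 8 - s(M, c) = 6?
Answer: 1909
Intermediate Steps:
P = -15 (P = 4 - 19 = -15)
s(M, c) = 2 (s(M, c) = 8 - 1*6 = 8 - 6 = 2)
z(X) = -74*X (z(X) = (-15 - 22)*(X + X) = -74*X)
z(s(-3, 8)) - 1*(-2057) = -74*2 - 1*(-2057) = -148 + 2057 = 1909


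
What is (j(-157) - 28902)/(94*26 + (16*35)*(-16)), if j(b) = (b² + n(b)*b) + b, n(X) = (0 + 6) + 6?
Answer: 1049/1086 ≈ 0.96593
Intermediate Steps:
n(X) = 12 (n(X) = 6 + 6 = 12)
j(b) = b² + 13*b (j(b) = (b² + 12*b) + b = b² + 13*b)
(j(-157) - 28902)/(94*26 + (16*35)*(-16)) = (-157*(13 - 157) - 28902)/(94*26 + (16*35)*(-16)) = (-157*(-144) - 28902)/(2444 + 560*(-16)) = (22608 - 28902)/(2444 - 8960) = -6294/(-6516) = -6294*(-1/6516) = 1049/1086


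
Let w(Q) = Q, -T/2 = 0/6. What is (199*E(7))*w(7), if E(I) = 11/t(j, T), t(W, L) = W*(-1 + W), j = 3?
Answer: 15323/6 ≈ 2553.8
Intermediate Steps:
T = 0 (T = -0/6 = -2*0 = 0)
E(I) = 11/6 (E(I) = 11/((3*(-1 + 3))) = 11/((3*2)) = 11/6)
(199*E(7))*w(7) = (199*(11/6))*7 = (2189/6)*7 = 15323/6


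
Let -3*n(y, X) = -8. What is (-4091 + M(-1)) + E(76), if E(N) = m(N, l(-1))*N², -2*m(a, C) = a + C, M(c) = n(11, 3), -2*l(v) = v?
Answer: -675061/3 ≈ -2.2502e+5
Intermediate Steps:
n(y, X) = 8/3 (n(y, X) = -⅓*(-8) = 8/3)
l(v) = -v/2
M(c) = 8/3
m(a, C) = -C/2 - a/2 (m(a, C) = -(a + C)/2 = -(C + a)/2 = -C/2 - a/2)
E(N) = N²*(-¼ - N/2) (E(N) = (-(-1)*(-1)/4 - N/2)*N² = (-½*½ - N/2)*N² = (-¼ - N/2)*N² = N²*(-¼ - N/2))
(-4091 + M(-1)) + E(76) = (-4091 + 8/3) + (¼)*76²*(-1 - 2*76) = -12265/3 + (¼)*5776*(-1 - 152) = -12265/3 + (¼)*5776*(-153) = -12265/3 - 220932 = -675061/3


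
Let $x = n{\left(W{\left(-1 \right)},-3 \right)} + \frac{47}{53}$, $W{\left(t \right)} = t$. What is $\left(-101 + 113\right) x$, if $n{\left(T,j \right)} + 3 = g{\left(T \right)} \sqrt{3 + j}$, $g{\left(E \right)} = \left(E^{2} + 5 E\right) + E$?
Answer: $- \frac{1344}{53} \approx -25.358$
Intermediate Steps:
$g{\left(E \right)} = E^{2} + 6 E$
$n{\left(T,j \right)} = -3 + T \sqrt{3 + j} \left(6 + T\right)$ ($n{\left(T,j \right)} = -3 + T \left(6 + T\right) \sqrt{3 + j} = -3 + T \sqrt{3 + j} \left(6 + T\right)$)
$x = - \frac{112}{53}$ ($x = \left(-3 - \sqrt{3 - 3} \left(6 - 1\right)\right) + \frac{47}{53} = \left(-3 - \sqrt{0} \cdot 5\right) + 47 \cdot \frac{1}{53} = \left(-3 - 0 \cdot 5\right) + \frac{47}{53} = \left(-3 + 0\right) + \frac{47}{53} = -3 + \frac{47}{53} = - \frac{112}{53} \approx -2.1132$)
$\left(-101 + 113\right) x = \left(-101 + 113\right) \left(- \frac{112}{53}\right) = 12 \left(- \frac{112}{53}\right) = - \frac{1344}{53}$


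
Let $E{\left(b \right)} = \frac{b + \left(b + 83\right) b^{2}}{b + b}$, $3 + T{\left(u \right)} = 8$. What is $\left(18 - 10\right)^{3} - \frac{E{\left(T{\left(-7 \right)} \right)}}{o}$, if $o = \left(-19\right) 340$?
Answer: $\frac{6615481}{12920} \approx 512.03$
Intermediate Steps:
$T{\left(u \right)} = 5$ ($T{\left(u \right)} = -3 + 8 = 5$)
$o = -6460$
$E{\left(b \right)} = \frac{b + b^{2} \left(83 + b\right)}{2 b}$ ($E{\left(b \right)} = \frac{b + \left(83 + b\right) b^{2}}{2 b} = \left(b + b^{2} \left(83 + b\right)\right) \frac{1}{2 b} = \frac{b + b^{2} \left(83 + b\right)}{2 b}$)
$\left(18 - 10\right)^{3} - \frac{E{\left(T{\left(-7 \right)} \right)}}{o} = \left(18 - 10\right)^{3} - \frac{\frac{1}{2} + \frac{5^{2}}{2} + \frac{83}{2} \cdot 5}{-6460} = \left(18 - 10\right)^{3} - \left(\frac{1}{2} + \frac{1}{2} \cdot 25 + \frac{415}{2}\right) \left(- \frac{1}{6460}\right) = 8^{3} - \left(\frac{1}{2} + \frac{25}{2} + \frac{415}{2}\right) \left(- \frac{1}{6460}\right) = 512 - \frac{441}{2} \left(- \frac{1}{6460}\right) = 512 - - \frac{441}{12920} = 512 + \frac{441}{12920} = \frac{6615481}{12920}$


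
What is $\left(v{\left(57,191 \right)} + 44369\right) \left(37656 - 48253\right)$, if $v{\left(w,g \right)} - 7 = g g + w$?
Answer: $-857445658$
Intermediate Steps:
$v{\left(w,g \right)} = 7 + w + g^{2}$ ($v{\left(w,g \right)} = 7 + \left(g g + w\right) = 7 + \left(g^{2} + w\right) = 7 + \left(w + g^{2}\right) = 7 + w + g^{2}$)
$\left(v{\left(57,191 \right)} + 44369\right) \left(37656 - 48253\right) = \left(\left(7 + 57 + 191^{2}\right) + 44369\right) \left(37656 - 48253\right) = \left(\left(7 + 57 + 36481\right) + 44369\right) \left(-10597\right) = \left(36545 + 44369\right) \left(-10597\right) = 80914 \left(-10597\right) = -857445658$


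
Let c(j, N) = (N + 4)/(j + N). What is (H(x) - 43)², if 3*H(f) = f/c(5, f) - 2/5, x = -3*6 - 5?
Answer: 206295769/81225 ≈ 2539.8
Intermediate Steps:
x = -23 (x = -18 - 5 = -23)
c(j, N) = (4 + N)/(N + j)
H(f) = -2/15 + f*(5 + f)/(3*(4 + f)) (H(f) = (f/(((4 + f)/(f + 5))) - 2/5)/3 = (f/(((4 + f)/(5 + f))) - 2*⅕)/3 = (f*((5 + f)/(4 + f)) - ⅖)/3 = (f*(5 + f)/(4 + f) - ⅖)/3 = (-⅖ + f*(5 + f)/(4 + f))/3 = -2/15 + f*(5 + f)/(3*(4 + f)))
(H(x) - 43)² = ((-8 + 5*(-23)² + 23*(-23))/(15*(4 - 23)) - 43)² = ((1/15)*(-8 + 5*529 - 529)/(-19) - 43)² = ((1/15)*(-1/19)*(-8 + 2645 - 529) - 43)² = ((1/15)*(-1/19)*2108 - 43)² = (-2108/285 - 43)² = (-14363/285)² = 206295769/81225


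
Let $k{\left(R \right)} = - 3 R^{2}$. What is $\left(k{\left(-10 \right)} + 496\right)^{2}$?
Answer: $38416$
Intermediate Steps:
$\left(k{\left(-10 \right)} + 496\right)^{2} = \left(- 3 \left(-10\right)^{2} + 496\right)^{2} = \left(\left(-3\right) 100 + 496\right)^{2} = \left(-300 + 496\right)^{2} = 196^{2} = 38416$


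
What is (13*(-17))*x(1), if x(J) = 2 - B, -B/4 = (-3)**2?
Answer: -8398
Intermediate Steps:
B = -36 (B = -4*(-3)**2 = -4*9 = -36)
x(J) = 38 (x(J) = 2 - 1*(-36) = 2 + 36 = 38)
(13*(-17))*x(1) = (13*(-17))*38 = -221*38 = -8398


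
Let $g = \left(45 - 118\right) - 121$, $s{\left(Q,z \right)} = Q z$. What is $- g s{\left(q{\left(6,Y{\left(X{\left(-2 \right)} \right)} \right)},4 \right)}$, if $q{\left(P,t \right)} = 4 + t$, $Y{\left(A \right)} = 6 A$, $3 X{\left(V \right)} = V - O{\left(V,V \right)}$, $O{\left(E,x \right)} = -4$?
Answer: $6208$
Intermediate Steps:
$X{\left(V \right)} = \frac{4}{3} + \frac{V}{3}$ ($X{\left(V \right)} = \frac{V - -4}{3} = \frac{V + 4}{3} = \frac{4 + V}{3} = \frac{4}{3} + \frac{V}{3}$)
$g = -194$ ($g = -73 - 121 = -194$)
$- g s{\left(q{\left(6,Y{\left(X{\left(-2 \right)} \right)} \right)},4 \right)} = - \left(-194\right) \left(4 + 6 \left(\frac{4}{3} + \frac{1}{3} \left(-2\right)\right)\right) 4 = - \left(-194\right) \left(4 + 6 \left(\frac{4}{3} - \frac{2}{3}\right)\right) 4 = - \left(-194\right) \left(4 + 6 \cdot \frac{2}{3}\right) 4 = - \left(-194\right) \left(4 + 4\right) 4 = - \left(-194\right) 8 \cdot 4 = - \left(-194\right) 32 = \left(-1\right) \left(-6208\right) = 6208$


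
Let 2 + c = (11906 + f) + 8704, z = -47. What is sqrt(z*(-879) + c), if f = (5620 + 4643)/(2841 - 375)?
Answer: sqrt(41841841026)/822 ≈ 248.85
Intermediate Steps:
f = 3421/822 (f = 10263/2466 = 10263*(1/2466) = 3421/822 ≈ 4.1618)
c = 16943197/822 (c = -2 + ((11906 + 3421/822) + 8704) = -2 + (9790153/822 + 8704) = -2 + 16944841/822 = 16943197/822 ≈ 20612.)
sqrt(z*(-879) + c) = sqrt(-47*(-879) + 16943197/822) = sqrt(41313 + 16943197/822) = sqrt(50902483/822) = sqrt(41841841026)/822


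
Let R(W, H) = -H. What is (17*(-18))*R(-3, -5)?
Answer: -1530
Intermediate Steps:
(17*(-18))*R(-3, -5) = (17*(-18))*(-1*(-5)) = -306*5 = -1530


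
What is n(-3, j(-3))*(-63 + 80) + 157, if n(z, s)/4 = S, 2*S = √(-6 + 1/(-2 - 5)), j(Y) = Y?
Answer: 157 + 34*I*√301/7 ≈ 157.0 + 84.268*I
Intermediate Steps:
S = I*√301/14 (S = √(-6 + 1/(-2 - 5))/2 = √(-6 + 1/(-7))/2 = √(-6 - ⅐)/2 = √(-43/7)/2 = (I*√301/7)/2 = I*√301/14 ≈ 1.2392*I)
n(z, s) = 2*I*√301/7 (n(z, s) = 4*(I*√301/14) = 2*I*√301/7)
n(-3, j(-3))*(-63 + 80) + 157 = (2*I*√301/7)*(-63 + 80) + 157 = (2*I*√301/7)*17 + 157 = 34*I*√301/7 + 157 = 157 + 34*I*√301/7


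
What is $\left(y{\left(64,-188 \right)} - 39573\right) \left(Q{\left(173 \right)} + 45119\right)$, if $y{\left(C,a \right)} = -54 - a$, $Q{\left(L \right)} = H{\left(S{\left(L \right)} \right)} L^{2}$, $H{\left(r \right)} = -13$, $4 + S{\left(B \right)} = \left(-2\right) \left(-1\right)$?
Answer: $13565359562$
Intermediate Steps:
$S{\left(B \right)} = -2$ ($S{\left(B \right)} = -4 - -2 = -4 + 2 = -2$)
$Q{\left(L \right)} = - 13 L^{2}$
$\left(y{\left(64,-188 \right)} - 39573\right) \left(Q{\left(173 \right)} + 45119\right) = \left(\left(-54 - -188\right) - 39573\right) \left(- 13 \cdot 173^{2} + 45119\right) = \left(\left(-54 + 188\right) - 39573\right) \left(\left(-13\right) 29929 + 45119\right) = \left(134 - 39573\right) \left(-389077 + 45119\right) = \left(-39439\right) \left(-343958\right) = 13565359562$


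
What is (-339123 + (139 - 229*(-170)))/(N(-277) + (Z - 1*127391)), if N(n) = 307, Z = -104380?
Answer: 150027/115732 ≈ 1.2963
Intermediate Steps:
(-339123 + (139 - 229*(-170)))/(N(-277) + (Z - 1*127391)) = (-339123 + (139 - 229*(-170)))/(307 + (-104380 - 1*127391)) = (-339123 + (139 + 38930))/(307 + (-104380 - 127391)) = (-339123 + 39069)/(307 - 231771) = -300054/(-231464) = -300054*(-1/231464) = 150027/115732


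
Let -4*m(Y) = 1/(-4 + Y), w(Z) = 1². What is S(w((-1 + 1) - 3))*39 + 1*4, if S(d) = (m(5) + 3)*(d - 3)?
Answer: -421/2 ≈ -210.50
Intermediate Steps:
w(Z) = 1
m(Y) = -1/(4*(-4 + Y))
S(d) = -33/4 + 11*d/4 (S(d) = (-1/(-16 + 4*5) + 3)*(d - 3) = (-1/(-16 + 20) + 3)*(-3 + d) = (-1/4 + 3)*(-3 + d) = (-1*¼ + 3)*(-3 + d) = (-¼ + 3)*(-3 + d) = 11*(-3 + d)/4 = -33/4 + 11*d/4)
S(w((-1 + 1) - 3))*39 + 1*4 = (-33/4 + (11/4)*1)*39 + 1*4 = (-33/4 + 11/4)*39 + 4 = -11/2*39 + 4 = -429/2 + 4 = -421/2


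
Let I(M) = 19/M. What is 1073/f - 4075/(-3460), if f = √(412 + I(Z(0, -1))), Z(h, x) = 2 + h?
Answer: 815/692 + 1073*√1686/843 ≈ 53.442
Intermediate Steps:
f = √1686/2 (f = √(412 + 19/(2 + 0)) = √(412 + 19/2) = √(843/2) = √1686/2 ≈ 20.530)
1073/f - 4075/(-3460) = 1073/((√1686/2)) - 4075/(-3460) = 1073*(√1686/843) - 4075*(-1/3460) = 1073*√1686/843 + 815/692 = 815/692 + 1073*√1686/843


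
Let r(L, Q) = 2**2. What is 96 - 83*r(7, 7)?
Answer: -236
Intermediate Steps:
r(L, Q) = 4
96 - 83*r(7, 7) = 96 - 83*4 = 96 - 332 = -236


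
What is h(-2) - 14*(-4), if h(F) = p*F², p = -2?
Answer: 48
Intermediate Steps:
h(F) = -2*F²
h(-2) - 14*(-4) = -2*(-2)² - 14*(-4) = -2*4 + 56 = -8 + 56 = 48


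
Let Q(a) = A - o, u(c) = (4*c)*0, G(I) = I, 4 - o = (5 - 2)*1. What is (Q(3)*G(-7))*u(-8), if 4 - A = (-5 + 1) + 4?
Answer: 0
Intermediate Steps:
o = 1 (o = 4 - (5 - 2) = 4 - 3 = 1)
A = 4 (A = 4 - ((-5 + 1) + 4) = 4 - (-4 + 4) = 4 - 1*0 = 4 + 0 = 4)
u(c) = 0
Q(a) = 3 (Q(a) = 4 - 1*1 = 4 - 1 = 3)
(Q(3)*G(-7))*u(-8) = (3*(-7))*0 = -21*0 = 0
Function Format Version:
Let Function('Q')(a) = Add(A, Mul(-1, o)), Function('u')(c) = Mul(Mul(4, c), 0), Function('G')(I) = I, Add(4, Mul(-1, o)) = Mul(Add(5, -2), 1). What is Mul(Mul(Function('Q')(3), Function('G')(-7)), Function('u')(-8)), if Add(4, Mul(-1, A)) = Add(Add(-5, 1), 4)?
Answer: 0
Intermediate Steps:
o = 1 (o = Add(4, Mul(-1, Mul(Add(5, -2), 1))) = Add(4, Mul(-1, Mul(3, 1))) = Add(4, Mul(-1, 3)) = Add(4, -3) = 1)
A = 4 (A = Add(4, Mul(-1, Add(Add(-5, 1), 4))) = Add(4, Mul(-1, Add(-4, 4))) = Add(4, Mul(-1, 0)) = Add(4, 0) = 4)
Function('u')(c) = 0
Function('Q')(a) = 3 (Function('Q')(a) = Add(4, Mul(-1, 1)) = Add(4, -1) = 3)
Mul(Mul(Function('Q')(3), Function('G')(-7)), Function('u')(-8)) = Mul(Mul(3, -7), 0) = Mul(-21, 0) = 0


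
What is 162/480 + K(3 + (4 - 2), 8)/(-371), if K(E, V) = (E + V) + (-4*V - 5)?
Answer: 11937/29680 ≈ 0.40219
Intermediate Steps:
K(E, V) = -5 + E - 3*V (K(E, V) = (E + V) + (-5 - 4*V) = -5 + E - 3*V)
162/480 + K(3 + (4 - 2), 8)/(-371) = 162/480 + (-5 + (3 + (4 - 2)) - 3*8)/(-371) = 162*(1/480) + (-5 + (3 + 2) - 24)*(-1/371) = 27/80 + (-5 + 5 - 24)*(-1/371) = 27/80 - 24*(-1/371) = 27/80 + 24/371 = 11937/29680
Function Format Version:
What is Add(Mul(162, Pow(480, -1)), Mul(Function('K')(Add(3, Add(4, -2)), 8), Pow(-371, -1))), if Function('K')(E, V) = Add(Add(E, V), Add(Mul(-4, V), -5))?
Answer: Rational(11937, 29680) ≈ 0.40219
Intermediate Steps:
Function('K')(E, V) = Add(-5, E, Mul(-3, V)) (Function('K')(E, V) = Add(Add(E, V), Add(-5, Mul(-4, V))) = Add(-5, E, Mul(-3, V)))
Add(Mul(162, Pow(480, -1)), Mul(Function('K')(Add(3, Add(4, -2)), 8), Pow(-371, -1))) = Add(Mul(162, Pow(480, -1)), Mul(Add(-5, Add(3, Add(4, -2)), Mul(-3, 8)), Pow(-371, -1))) = Add(Mul(162, Rational(1, 480)), Mul(Add(-5, Add(3, 2), -24), Rational(-1, 371))) = Add(Rational(27, 80), Mul(Add(-5, 5, -24), Rational(-1, 371))) = Add(Rational(27, 80), Mul(-24, Rational(-1, 371))) = Add(Rational(27, 80), Rational(24, 371)) = Rational(11937, 29680)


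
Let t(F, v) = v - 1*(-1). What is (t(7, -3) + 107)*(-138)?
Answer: -14490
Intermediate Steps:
t(F, v) = 1 + v (t(F, v) = v + 1 = 1 + v)
(t(7, -3) + 107)*(-138) = ((1 - 3) + 107)*(-138) = (-2 + 107)*(-138) = 105*(-138) = -14490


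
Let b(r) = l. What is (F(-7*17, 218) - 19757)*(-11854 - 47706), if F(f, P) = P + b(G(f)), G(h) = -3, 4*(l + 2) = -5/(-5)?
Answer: 1163847070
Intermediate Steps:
l = -7/4 (l = -2 + (-5/(-5))/4 = -2 + (-5*(-1/5))/4 = -2 + (1/4)*1 = -2 + 1/4 = -7/4 ≈ -1.7500)
b(r) = -7/4
F(f, P) = -7/4 + P (F(f, P) = P - 7/4 = -7/4 + P)
(F(-7*17, 218) - 19757)*(-11854 - 47706) = ((-7/4 + 218) - 19757)*(-11854 - 47706) = (865/4 - 19757)*(-59560) = -78163/4*(-59560) = 1163847070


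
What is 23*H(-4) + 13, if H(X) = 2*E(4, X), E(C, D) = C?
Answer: 197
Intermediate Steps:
H(X) = 8 (H(X) = 2*4 = 8)
23*H(-4) + 13 = 23*8 + 13 = 184 + 13 = 197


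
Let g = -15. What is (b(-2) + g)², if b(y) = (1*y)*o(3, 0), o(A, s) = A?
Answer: 441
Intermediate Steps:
b(y) = 3*y (b(y) = (1*y)*3 = y*3 = 3*y)
(b(-2) + g)² = (3*(-2) - 15)² = (-6 - 15)² = (-21)² = 441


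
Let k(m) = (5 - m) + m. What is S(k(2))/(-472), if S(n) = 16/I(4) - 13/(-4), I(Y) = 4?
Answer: -29/1888 ≈ -0.015360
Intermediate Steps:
k(m) = 5
S(n) = 29/4 (S(n) = 16/4 - 13/(-4) = 16*(1/4) - 13*(-1/4) = 4 + 13/4 = 29/4)
S(k(2))/(-472) = (29/4)/(-472) = (29/4)*(-1/472) = -29/1888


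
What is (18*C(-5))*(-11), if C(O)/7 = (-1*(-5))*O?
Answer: 34650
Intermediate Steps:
C(O) = 35*O (C(O) = 7*((-1*(-5))*O) = 7*(5*O) = 35*O)
(18*C(-5))*(-11) = (18*(35*(-5)))*(-11) = (18*(-175))*(-11) = -3150*(-11) = 34650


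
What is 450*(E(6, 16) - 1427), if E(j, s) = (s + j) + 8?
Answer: -628650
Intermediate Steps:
E(j, s) = 8 + j + s (E(j, s) = (j + s) + 8 = 8 + j + s)
450*(E(6, 16) - 1427) = 450*((8 + 6 + 16) - 1427) = 450*(30 - 1427) = 450*(-1397) = -628650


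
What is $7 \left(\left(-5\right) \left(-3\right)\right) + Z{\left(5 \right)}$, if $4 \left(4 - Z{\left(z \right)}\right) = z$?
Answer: $\frac{431}{4} \approx 107.75$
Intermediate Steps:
$Z{\left(z \right)} = 4 - \frac{z}{4}$
$7 \left(\left(-5\right) \left(-3\right)\right) + Z{\left(5 \right)} = 7 \left(\left(-5\right) \left(-3\right)\right) + \left(4 - \frac{5}{4}\right) = 7 \cdot 15 + \left(4 - \frac{5}{4}\right) = 105 + \frac{11}{4} = \frac{431}{4}$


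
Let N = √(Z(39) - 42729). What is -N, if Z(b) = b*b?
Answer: -2*I*√10302 ≈ -203.0*I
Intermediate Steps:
Z(b) = b²
N = 2*I*√10302 (N = √(39² - 42729) = √(1521 - 42729) = √(-41208) = 2*I*√10302 ≈ 203.0*I)
-N = -2*I*√10302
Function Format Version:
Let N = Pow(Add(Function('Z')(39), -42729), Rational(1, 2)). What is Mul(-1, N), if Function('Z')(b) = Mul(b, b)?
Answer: Mul(-2, I, Pow(10302, Rational(1, 2))) ≈ Mul(-203.00, I)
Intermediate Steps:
Function('Z')(b) = Pow(b, 2)
N = Mul(2, I, Pow(10302, Rational(1, 2))) (N = Pow(Add(Pow(39, 2), -42729), Rational(1, 2)) = Pow(Add(1521, -42729), Rational(1, 2)) = Pow(-41208, Rational(1, 2)) = Mul(2, I, Pow(10302, Rational(1, 2))) ≈ Mul(203.00, I))
Mul(-1, N) = Mul(-1, Mul(2, I, Pow(10302, Rational(1, 2)))) = Mul(-2, I, Pow(10302, Rational(1, 2)))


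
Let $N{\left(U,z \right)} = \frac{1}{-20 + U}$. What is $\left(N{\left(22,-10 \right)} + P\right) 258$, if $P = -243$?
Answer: $-62565$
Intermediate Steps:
$\left(N{\left(22,-10 \right)} + P\right) 258 = \left(\frac{1}{-20 + 22} - 243\right) 258 = \left(\frac{1}{2} - 243\right) 258 = \left(- \frac{485}{2}\right) 258 = -62565$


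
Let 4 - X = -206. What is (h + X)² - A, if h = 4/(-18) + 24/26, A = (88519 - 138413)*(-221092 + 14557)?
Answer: -141062583721706/13689 ≈ -1.0305e+10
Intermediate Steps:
X = 210 (X = 4 - 1*(-206) = 4 + 206 = 210)
A = 10304857290 (A = -49894*(-206535) = 10304857290)
h = 82/117 (h = 4*(-1/18) + 24*(1/26) = -2/9 + 12/13 = 82/117 ≈ 0.70085)
(h + X)² - A = (82/117 + 210)² - 1*10304857290 = (24652/117)² - 10304857290 = 607721104/13689 - 10304857290 = -141062583721706/13689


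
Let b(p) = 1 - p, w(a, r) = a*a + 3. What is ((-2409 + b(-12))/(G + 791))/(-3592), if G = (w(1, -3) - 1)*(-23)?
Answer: 599/648356 ≈ 0.00092387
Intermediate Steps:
w(a, r) = 3 + a² (w(a, r) = a² + 3 = 3 + a²)
G = -69 (G = ((3 + 1²) - 1)*(-23) = ((3 + 1) - 1)*(-23) = (4 - 1)*(-23) = 3*(-23) = -69)
((-2409 + b(-12))/(G + 791))/(-3592) = ((-2409 + (1 - 1*(-12)))/(-69 + 791))/(-3592) = ((-2409 + (1 + 12))/722)*(-1/3592) = ((-2409 + 13)*(1/722))*(-1/3592) = -2396*1/722*(-1/3592) = -1198/361*(-1/3592) = 599/648356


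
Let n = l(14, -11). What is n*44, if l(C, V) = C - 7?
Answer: 308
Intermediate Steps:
l(C, V) = -7 + C
n = 7 (n = -7 + 14 = 7)
n*44 = 7*44 = 308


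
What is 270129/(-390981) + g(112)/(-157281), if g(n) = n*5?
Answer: -14235036203/20497960887 ≈ -0.69446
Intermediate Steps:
g(n) = 5*n
270129/(-390981) + g(112)/(-157281) = 270129/(-390981) + (5*112)/(-157281) = 270129*(-1/390981) + 560*(-1/157281) = -90043/130327 - 560/157281 = -14235036203/20497960887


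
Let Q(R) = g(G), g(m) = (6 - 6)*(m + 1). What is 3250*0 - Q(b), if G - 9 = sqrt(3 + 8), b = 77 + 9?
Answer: 0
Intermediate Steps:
b = 86
G = 9 + sqrt(11) (G = 9 + sqrt(3 + 8) = 9 + sqrt(11) ≈ 12.317)
g(m) = 0 (g(m) = 0*(1 + m) = 0)
Q(R) = 0
3250*0 - Q(b) = 3250*0 - 1*0 = 0 + 0 = 0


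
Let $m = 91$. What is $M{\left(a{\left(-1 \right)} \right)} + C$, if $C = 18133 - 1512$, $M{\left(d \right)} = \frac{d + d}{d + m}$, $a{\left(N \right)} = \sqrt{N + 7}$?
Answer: $\frac{137538763}{8275} + \frac{182 \sqrt{6}}{8275} \approx 16621.0$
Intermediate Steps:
$a{\left(N \right)} = \sqrt{7 + N}$
$M{\left(d \right)} = \frac{2 d}{91 + d}$ ($M{\left(d \right)} = \frac{d + d}{d + 91} = \frac{2 d}{91 + d}$)
$C = 16621$
$M{\left(a{\left(-1 \right)} \right)} + C = \frac{2 \sqrt{7 - 1}}{91 + \sqrt{7 - 1}} + 16621 = \frac{2 \sqrt{6}}{91 + \sqrt{6}} + 16621 = 16621 + \frac{2 \sqrt{6}}{91 + \sqrt{6}}$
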